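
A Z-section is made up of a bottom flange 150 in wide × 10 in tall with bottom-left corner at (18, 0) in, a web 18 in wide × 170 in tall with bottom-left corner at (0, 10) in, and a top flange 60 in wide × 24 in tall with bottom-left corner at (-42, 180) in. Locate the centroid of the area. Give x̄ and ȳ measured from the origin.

x̄ = 24.96 in, ȳ = 95.78 in

bottom flange: A = 150 × 10 = 1500.00, centroid at (93.00, 5.00).
web: A = 18 × 170 = 3060.00, centroid at (9.00, 95.00).
top flange: A = 60 × 24 = 1440.00, centroid at (-12.00, 192.00).
ΣA = 6000.00 in², ΣAx̄ = 149760.00 in³, ΣAȳ = 574680.00 in³.
x̄ = 149760.00/6000.00 = 24.96 in; ȳ = 574680.00/6000.00 = 95.78 in.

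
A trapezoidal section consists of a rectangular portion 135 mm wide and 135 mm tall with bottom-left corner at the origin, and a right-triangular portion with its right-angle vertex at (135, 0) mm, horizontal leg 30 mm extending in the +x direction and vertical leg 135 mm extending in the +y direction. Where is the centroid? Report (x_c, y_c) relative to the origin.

x_c = 75.25 mm, y_c = 65.25 mm

rectangular portion: A = 135 × 135 = 18225.00, centroid at (67.50, 67.50).
triangular portion: A = ½·30·135 = 2025.00, centroid at (145.00, 45.00).
ΣA = 20250.00 mm²
ΣAx_c = (18225.00)(67.50) + (2025.00)(145.00) = 1523812.50 mm³
ΣAy_c = (18225.00)(67.50) + (2025.00)(45.00) = 1321312.50 mm³
x_c = 1523812.50 / 20250.00 = 75.25 mm
y_c = 1321312.50 / 20250.00 = 65.25 mm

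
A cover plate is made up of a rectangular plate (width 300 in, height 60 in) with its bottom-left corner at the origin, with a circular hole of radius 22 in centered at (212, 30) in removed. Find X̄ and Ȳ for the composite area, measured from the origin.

Part | A | x̄ᵢ | ȳᵢ | A·x̄ᵢ | A·ȳᵢ
plate | 18000.00 | 150.00 | 30.00 | 2700000.00 | 540000.00
hole | -1520.53 | 212.00 | 30.00 | -322352.54 | -45615.93
Σ | 16479.47 |  |  | 2377647.46 | 494384.07
X̄ = 2377647.46 / 16479.47 = 144.28 in
Ȳ = 494384.07 / 16479.47 = 30.00 in

X̄ = 144.28 in, Ȳ = 30.00 in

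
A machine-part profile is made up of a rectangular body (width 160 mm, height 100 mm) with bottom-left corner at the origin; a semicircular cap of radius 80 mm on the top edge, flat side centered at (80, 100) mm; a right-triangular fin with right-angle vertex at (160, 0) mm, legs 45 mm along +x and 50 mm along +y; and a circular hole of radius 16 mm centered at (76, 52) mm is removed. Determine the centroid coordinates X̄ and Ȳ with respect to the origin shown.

rectangular body: A = 160 × 100 = 16000.00, centroid at (80.00, 50.00).
semicircular top: A = ½π·80² = 10053.10, centroid at (80.00, 133.95).
triangular fin: A = ½·45·50 = 1125.00, centroid at (175.00, 16.67).
hole: A = −π·16² = -804.25, centroid at (76.00, 52.00).
ΣA = 26373.85 mm²
ΣAX̄ = (16000.00)(80.00) + (10053.10)(80.00) + (1125.00)(175.00) + (-804.25)(76.00) = 2219999.89 mm³
ΣAȲ = (16000.00)(50.00) + (10053.10)(133.95) + (1125.00)(16.67) + (-804.25)(52.00) = 2123572.10 mm³
X̄ = 2219999.89 / 26373.85 = 84.17 mm
Ȳ = 2123572.10 / 26373.85 = 80.52 mm

X̄ = 84.17 mm, Ȳ = 80.52 mm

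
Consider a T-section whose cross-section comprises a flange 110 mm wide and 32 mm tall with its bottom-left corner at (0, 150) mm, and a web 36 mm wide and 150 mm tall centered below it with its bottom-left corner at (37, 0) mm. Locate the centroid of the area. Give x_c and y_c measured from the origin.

x_c = 55.00 mm, y_c = 110.91 mm

Part | A | x̄ᵢ | ȳᵢ | A·x̄ᵢ | A·ȳᵢ
web | 5400.00 | 55.00 | 75.00 | 297000.00 | 405000.00
flange | 3520.00 | 55.00 | 166.00 | 193600.00 | 584320.00
Σ | 8920.00 |  |  | 490600.00 | 989320.00
x_c = 490600.00 / 8920.00 = 55.00 mm
y_c = 989320.00 / 8920.00 = 110.91 mm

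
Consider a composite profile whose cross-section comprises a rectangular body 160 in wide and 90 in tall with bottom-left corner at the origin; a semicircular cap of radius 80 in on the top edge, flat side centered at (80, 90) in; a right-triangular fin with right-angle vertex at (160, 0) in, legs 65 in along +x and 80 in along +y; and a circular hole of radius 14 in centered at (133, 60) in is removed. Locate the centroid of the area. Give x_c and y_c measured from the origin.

x_c = 88.76 in, y_c = 72.87 in

rectangular body: A = 160 × 90 = 14400.00, centroid at (80.00, 45.00).
semicircular top: A = ½π·80² = 10053.10, centroid at (80.00, 123.95).
triangular fin: A = ½·65·80 = 2600.00, centroid at (181.67, 26.67).
hole: A = −π·14² = -615.75, centroid at (133.00, 60.00).
ΣA = 26437.34 in²
ΣAx_c = (14400.00)(80.00) + (10053.10)(80.00) + (2600.00)(181.67) + (-615.75)(133.00) = 2346686.02 in³
ΣAy_c = (14400.00)(45.00) + (10053.10)(123.95) + (2600.00)(26.67) + (-615.75)(60.00) = 1926500.22 in³
x_c = 2346686.02 / 26437.34 = 88.76 in
y_c = 1926500.22 / 26437.34 = 72.87 in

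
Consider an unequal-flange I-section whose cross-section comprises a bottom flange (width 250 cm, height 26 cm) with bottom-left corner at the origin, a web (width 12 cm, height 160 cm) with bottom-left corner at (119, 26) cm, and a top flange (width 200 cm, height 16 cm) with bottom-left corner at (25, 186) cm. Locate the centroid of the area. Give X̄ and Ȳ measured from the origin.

X̄ = 125.00 cm, Ȳ = 78.21 cm

bottom flange: A = 250 × 26 = 6500.00, centroid at (125.00, 13.00).
web: A = 12 × 160 = 1920.00, centroid at (125.00, 106.00).
top flange: A = 200 × 16 = 3200.00, centroid at (125.00, 194.00).
ΣA = 11620.00 cm²
ΣAX̄ = (6500.00)(125.00) + (1920.00)(125.00) + (3200.00)(125.00) = 1452500.00 cm³
ΣAȲ = (6500.00)(13.00) + (1920.00)(106.00) + (3200.00)(194.00) = 908820.00 cm³
X̄ = 1452500.00 / 11620.00 = 125.00 cm
Ȳ = 908820.00 / 11620.00 = 78.21 cm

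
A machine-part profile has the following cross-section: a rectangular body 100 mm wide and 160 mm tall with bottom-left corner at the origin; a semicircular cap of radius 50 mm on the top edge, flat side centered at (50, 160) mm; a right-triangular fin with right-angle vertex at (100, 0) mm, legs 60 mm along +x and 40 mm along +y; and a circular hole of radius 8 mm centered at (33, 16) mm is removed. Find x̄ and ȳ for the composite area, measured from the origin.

rectangular body: A = 100 × 160 = 16000.00, centroid at (50.00, 80.00).
semicircular top: A = ½π·50² = 3926.99, centroid at (50.00, 181.22).
triangular fin: A = ½·60·40 = 1200.00, centroid at (120.00, 13.33).
hole: A = −π·8² = -201.06, centroid at (33.00, 16.00).
ΣA = 20925.93 mm²
ΣAx̄ = (16000.00)(50.00) + (3926.99)(50.00) + (1200.00)(120.00) + (-201.06)(33.00) = 1133714.50 mm³
ΣAȳ = (16000.00)(80.00) + (3926.99)(181.22) + (1200.00)(13.33) + (-201.06)(16.00) = 2004434.87 mm³
x̄ = 1133714.50 / 20925.93 = 54.18 mm
ȳ = 2004434.87 / 20925.93 = 95.79 mm

x̄ = 54.18 mm, ȳ = 95.79 mm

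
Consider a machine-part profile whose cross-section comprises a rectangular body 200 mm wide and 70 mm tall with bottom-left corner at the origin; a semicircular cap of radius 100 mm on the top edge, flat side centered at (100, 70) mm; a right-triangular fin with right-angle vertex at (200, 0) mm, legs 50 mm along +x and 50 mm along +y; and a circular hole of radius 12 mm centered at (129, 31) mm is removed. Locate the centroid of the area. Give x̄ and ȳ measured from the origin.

x̄ = 104.35 mm, ȳ = 74.18 mm

rectangular body: A = 200 × 70 = 14000.00, centroid at (100.00, 35.00).
semicircular top: A = ½π·100² = 15707.96, centroid at (100.00, 112.44).
triangular fin: A = ½·50·50 = 1250.00, centroid at (216.67, 16.67).
hole: A = −π·12² = -452.39, centroid at (129.00, 31.00).
ΣA = 30505.57 mm², ΣAx̄ = 3183271.43 mm³, ΣAȳ = 2263033.36 mm³.
x̄ = 3183271.43/30505.57 = 104.35 mm; ȳ = 2263033.36/30505.57 = 74.18 mm.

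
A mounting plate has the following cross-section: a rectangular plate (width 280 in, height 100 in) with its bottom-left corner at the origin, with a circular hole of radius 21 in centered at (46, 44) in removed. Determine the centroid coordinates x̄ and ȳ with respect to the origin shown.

x̄ = 144.89 in, ȳ = 50.31 in

plate: A = 280 × 100 = 28000.00, centroid at (140.00, 50.00).
hole: A = −π·21² = -1385.44, centroid at (46.00, 44.00).
ΣA = 26614.56 in²
ΣAx̄ = (28000.00)(140.00) + (-1385.44)(46.00) = 3856269.65 in³
ΣAȳ = (28000.00)(50.00) + (-1385.44)(44.00) = 1339040.54 in³
x̄ = 3856269.65 / 26614.56 = 144.89 in
ȳ = 1339040.54 / 26614.56 = 50.31 in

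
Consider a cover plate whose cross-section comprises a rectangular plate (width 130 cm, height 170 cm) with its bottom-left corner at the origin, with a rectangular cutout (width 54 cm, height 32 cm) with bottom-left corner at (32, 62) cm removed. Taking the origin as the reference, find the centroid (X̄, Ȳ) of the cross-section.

X̄ = 65.51 cm, Ȳ = 85.59 cm

plate: A = 130 × 170 = 22100.00, centroid at (65.00, 85.00).
hole: A = −(54 × 32) = -1728.00, centroid at (59.00, 78.00).
ΣA = 20372.00 cm², ΣAX̄ = 1334548.00 cm³, ΣAȲ = 1743716.00 cm³.
X̄ = 1334548.00/20372.00 = 65.51 cm; Ȳ = 1743716.00/20372.00 = 85.59 cm.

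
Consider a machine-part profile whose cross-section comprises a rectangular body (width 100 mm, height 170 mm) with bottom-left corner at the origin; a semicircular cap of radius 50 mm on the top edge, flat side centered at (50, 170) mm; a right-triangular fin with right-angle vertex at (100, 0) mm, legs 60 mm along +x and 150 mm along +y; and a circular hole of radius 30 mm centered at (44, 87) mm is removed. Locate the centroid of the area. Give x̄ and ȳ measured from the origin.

rectangular body: A = 100 × 170 = 17000.00, centroid at (50.00, 85.00).
semicircular top: A = ½π·50² = 3926.99, centroid at (50.00, 191.22).
triangular fin: A = ½·60·150 = 4500.00, centroid at (120.00, 50.00).
hole: A = −π·30² = -2827.43, centroid at (44.00, 87.00).
ΣA = 22599.56 mm²
ΣAx̄ = (17000.00)(50.00) + (3926.99)(50.00) + (4500.00)(120.00) + (-2827.43)(44.00) = 1461942.47 mm³
ΣAȳ = (17000.00)(85.00) + (3926.99)(191.22) + (4500.00)(50.00) + (-2827.43)(87.00) = 2174935.07 mm³
x̄ = 1461942.47 / 22599.56 = 64.69 mm
ȳ = 2174935.07 / 22599.56 = 96.24 mm

x̄ = 64.69 mm, ȳ = 96.24 mm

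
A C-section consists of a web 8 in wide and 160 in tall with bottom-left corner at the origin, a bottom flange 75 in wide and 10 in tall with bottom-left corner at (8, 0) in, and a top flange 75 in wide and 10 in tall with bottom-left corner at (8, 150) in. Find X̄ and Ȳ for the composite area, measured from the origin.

web: A = 8 × 160 = 1280.00, centroid at (4.00, 80.00).
bottom flange: A = 75 × 10 = 750.00, centroid at (45.50, 5.00).
top flange: A = 75 × 10 = 750.00, centroid at (45.50, 155.00).
ΣA = 2780.00 in²
ΣAX̄ = (1280.00)(4.00) + (750.00)(45.50) + (750.00)(45.50) = 73370.00 in³
ΣAȲ = (1280.00)(80.00) + (750.00)(5.00) + (750.00)(155.00) = 222400.00 in³
X̄ = 73370.00 / 2780.00 = 26.39 in
Ȳ = 222400.00 / 2780.00 = 80.00 in

X̄ = 26.39 in, Ȳ = 80.00 in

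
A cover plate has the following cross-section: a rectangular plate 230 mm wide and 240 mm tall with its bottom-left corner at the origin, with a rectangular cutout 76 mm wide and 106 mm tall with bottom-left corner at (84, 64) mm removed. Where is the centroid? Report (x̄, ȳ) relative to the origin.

x̄ = 113.80 mm, ȳ = 120.51 mm

plate: A = 230 × 240 = 55200.00, centroid at (115.00, 120.00).
hole: A = −(76 × 106) = -8056.00, centroid at (122.00, 117.00).
ΣA = 47144.00 mm², ΣAx̄ = 5365168.00 mm³, ΣAȳ = 5681448.00 mm³.
x̄ = 5365168.00/47144.00 = 113.80 mm; ȳ = 5681448.00/47144.00 = 120.51 mm.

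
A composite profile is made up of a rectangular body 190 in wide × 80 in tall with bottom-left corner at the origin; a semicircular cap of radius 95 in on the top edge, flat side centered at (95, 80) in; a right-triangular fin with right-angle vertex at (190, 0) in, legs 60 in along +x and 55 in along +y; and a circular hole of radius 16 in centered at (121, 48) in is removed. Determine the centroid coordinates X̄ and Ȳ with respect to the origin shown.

rectangular body: A = 190 × 80 = 15200.00, centroid at (95.00, 40.00).
semicircular top: A = ½π·95² = 14176.44, centroid at (95.00, 120.32).
triangular fin: A = ½·60·55 = 1650.00, centroid at (210.00, 18.33).
hole: A = −π·16² = -804.25, centroid at (121.00, 48.00).
ΣA = 30222.19 in², ΣAX̄ = 3039947.53 in³, ΣAȲ = 2305344.39 in³.
X̄ = 3039947.53/30222.19 = 100.59 in; Ȳ = 2305344.39/30222.19 = 76.28 in.

X̄ = 100.59 in, Ȳ = 76.28 in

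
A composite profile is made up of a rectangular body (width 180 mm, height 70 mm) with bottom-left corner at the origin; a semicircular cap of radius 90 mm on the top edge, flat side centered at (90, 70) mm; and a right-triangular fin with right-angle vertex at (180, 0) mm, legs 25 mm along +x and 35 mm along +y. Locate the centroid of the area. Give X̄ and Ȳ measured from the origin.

X̄ = 91.67 mm, Ȳ = 70.76 mm

rectangular body: A = 180 × 70 = 12600.00, centroid at (90.00, 35.00).
semicircular top: A = ½π·90² = 12723.45, centroid at (90.00, 108.20).
triangular fin: A = ½·25·35 = 437.50, centroid at (188.33, 11.67).
ΣA = 25760.95 mm², ΣAX̄ = 2361506.36 mm³, ΣAȲ = 1822745.68 mm³.
X̄ = 2361506.36/25760.95 = 91.67 mm; Ȳ = 1822745.68/25760.95 = 70.76 mm.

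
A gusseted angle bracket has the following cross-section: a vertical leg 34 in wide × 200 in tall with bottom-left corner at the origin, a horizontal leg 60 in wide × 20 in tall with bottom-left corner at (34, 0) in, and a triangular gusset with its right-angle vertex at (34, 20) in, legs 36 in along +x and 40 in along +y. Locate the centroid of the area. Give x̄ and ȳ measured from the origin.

x̄ = 25.86 in, ȳ = 82.11 in

vertical leg: A = 34 × 200 = 6800.00, centroid at (17.00, 100.00).
horizontal leg: A = 60 × 20 = 1200.00, centroid at (64.00, 10.00).
gusset: A = ½·36·40 = 720.00, centroid at (46.00, 33.33).
ΣA = 8720.00 in²
ΣAx̄ = (6800.00)(17.00) + (1200.00)(64.00) + (720.00)(46.00) = 225520.00 in³
ΣAȳ = (6800.00)(100.00) + (1200.00)(10.00) + (720.00)(33.33) = 716000.00 in³
x̄ = 225520.00 / 8720.00 = 25.86 in
ȳ = 716000.00 / 8720.00 = 82.11 in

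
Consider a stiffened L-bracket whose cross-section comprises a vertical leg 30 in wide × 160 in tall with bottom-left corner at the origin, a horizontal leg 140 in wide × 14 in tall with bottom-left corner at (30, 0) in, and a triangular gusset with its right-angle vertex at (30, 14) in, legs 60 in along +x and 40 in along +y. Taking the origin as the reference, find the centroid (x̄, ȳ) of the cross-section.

vertical leg: A = 30 × 160 = 4800.00, centroid at (15.00, 80.00).
horizontal leg: A = 140 × 14 = 1960.00, centroid at (100.00, 7.00).
gusset: A = ½·60·40 = 1200.00, centroid at (50.00, 27.33).
ΣA = 7960.00 in², ΣAx̄ = 328000.00 in³, ΣAȳ = 430520.00 in³.
x̄ = 328000.00/7960.00 = 41.21 in; ȳ = 430520.00/7960.00 = 54.09 in.

x̄ = 41.21 in, ȳ = 54.09 in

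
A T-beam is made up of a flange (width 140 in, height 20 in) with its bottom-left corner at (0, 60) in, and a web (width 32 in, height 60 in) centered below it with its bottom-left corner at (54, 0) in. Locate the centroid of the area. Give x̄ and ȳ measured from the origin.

x̄ = 70.00 in, ȳ = 53.73 in

Part | A | x̄ᵢ | ȳᵢ | A·x̄ᵢ | A·ȳᵢ
web | 1920.00 | 70.00 | 30.00 | 134400.00 | 57600.00
flange | 2800.00 | 70.00 | 70.00 | 196000.00 | 196000.00
Σ | 4720.00 |  |  | 330400.00 | 253600.00
x̄ = 330400.00 / 4720.00 = 70.00 in
ȳ = 253600.00 / 4720.00 = 53.73 in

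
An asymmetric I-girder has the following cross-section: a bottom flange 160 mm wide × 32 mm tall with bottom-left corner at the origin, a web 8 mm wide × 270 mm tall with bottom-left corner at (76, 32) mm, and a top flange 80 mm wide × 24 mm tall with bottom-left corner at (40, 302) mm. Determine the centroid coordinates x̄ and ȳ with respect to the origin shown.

x̄ = 80.00 mm, ȳ = 113.64 mm

Part | A | x̄ᵢ | ȳᵢ | A·x̄ᵢ | A·ȳᵢ
bottom flange | 5120.00 | 80.00 | 16.00 | 409600.00 | 81920.00
web | 2160.00 | 80.00 | 167.00 | 172800.00 | 360720.00
top flange | 1920.00 | 80.00 | 314.00 | 153600.00 | 602880.00
Σ | 9200.00 |  |  | 736000.00 | 1045520.00
x̄ = 736000.00 / 9200.00 = 80.00 mm
ȳ = 1045520.00 / 9200.00 = 113.64 mm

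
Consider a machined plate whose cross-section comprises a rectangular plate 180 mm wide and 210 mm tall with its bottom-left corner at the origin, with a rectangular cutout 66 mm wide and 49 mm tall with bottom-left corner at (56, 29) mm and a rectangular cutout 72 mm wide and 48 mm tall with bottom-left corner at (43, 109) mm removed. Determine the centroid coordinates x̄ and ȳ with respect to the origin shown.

Part | A | x̄ᵢ | ȳᵢ | A·x̄ᵢ | A·ȳᵢ
plate | 37800.00 | 90.00 | 105.00 | 3402000.00 | 3969000.00
hole 1 | -3234.00 | 89.00 | 53.50 | -287826.00 | -173019.00
hole 2 | -3456.00 | 79.00 | 133.00 | -273024.00 | -459648.00
Σ | 31110.00 |  |  | 2841150.00 | 3336333.00
x̄ = 2841150.00 / 31110.00 = 91.33 mm
ȳ = 3336333.00 / 31110.00 = 107.24 mm

x̄ = 91.33 mm, ȳ = 107.24 mm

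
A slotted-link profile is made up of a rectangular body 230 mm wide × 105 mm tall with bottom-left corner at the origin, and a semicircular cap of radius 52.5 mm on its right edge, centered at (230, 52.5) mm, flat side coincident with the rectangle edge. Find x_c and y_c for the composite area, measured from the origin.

x_c = 135.87 mm, y_c = 52.50 mm

rectangular body: A = 230 × 105 = 24150.00, centroid at (115.00, 52.50).
semicircular end: A = ½π·52.5² = 4329.51, centroid at (252.28, 52.50).
ΣA = 28479.51 mm²
ΣAx_c = (24150.00)(115.00) + (4329.51)(252.28) = 3869505.45 mm³
ΣAy_c = (24150.00)(52.50) + (4329.51)(52.50) = 1495174.14 mm³
x_c = 3869505.45 / 28479.51 = 135.87 mm
y_c = 1495174.14 / 28479.51 = 52.50 mm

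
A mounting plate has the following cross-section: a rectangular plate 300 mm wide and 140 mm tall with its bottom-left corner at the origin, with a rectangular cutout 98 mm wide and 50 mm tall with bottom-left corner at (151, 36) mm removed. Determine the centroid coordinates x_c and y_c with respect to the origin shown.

x_c = 143.40 mm, y_c = 71.19 mm

Part | A | x̄ᵢ | ȳᵢ | A·x̄ᵢ | A·ȳᵢ
plate | 42000.00 | 150.00 | 70.00 | 6300000.00 | 2940000.00
hole | -4900.00 | 200.00 | 61.00 | -980000.00 | -298900.00
Σ | 37100.00 |  |  | 5320000.00 | 2641100.00
x_c = 5320000.00 / 37100.00 = 143.40 mm
y_c = 2641100.00 / 37100.00 = 71.19 mm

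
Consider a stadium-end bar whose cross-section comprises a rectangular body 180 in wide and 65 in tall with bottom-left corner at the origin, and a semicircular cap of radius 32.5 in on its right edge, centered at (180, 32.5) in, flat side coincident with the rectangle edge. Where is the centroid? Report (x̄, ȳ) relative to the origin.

rectangular body: A = 180 × 65 = 11700.00, centroid at (90.00, 32.50).
semicircular end: A = ½π·32.5² = 1659.15, centroid at (193.79, 32.50).
ΣA = 13359.15 in²
ΣAx̄ = (11700.00)(90.00) + (1659.15)(193.79) = 1374533.07 in³
ΣAȳ = (11700.00)(32.50) + (1659.15)(32.50) = 434172.49 in³
x̄ = 1374533.07 / 13359.15 = 102.89 in
ȳ = 434172.49 / 13359.15 = 32.50 in

x̄ = 102.89 in, ȳ = 32.50 in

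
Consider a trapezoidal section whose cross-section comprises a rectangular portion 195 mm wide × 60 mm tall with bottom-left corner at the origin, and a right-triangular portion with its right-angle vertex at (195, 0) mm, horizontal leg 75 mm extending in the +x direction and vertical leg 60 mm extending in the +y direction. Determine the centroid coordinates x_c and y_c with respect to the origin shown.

Part | A | x̄ᵢ | ȳᵢ | A·x̄ᵢ | A·ȳᵢ
rectangular portion | 11700.00 | 97.50 | 30.00 | 1140750.00 | 351000.00
triangular portion | 2250.00 | 220.00 | 20.00 | 495000.00 | 45000.00
Σ | 13950.00 |  |  | 1635750.00 | 396000.00
x_c = 1635750.00 / 13950.00 = 117.26 mm
y_c = 396000.00 / 13950.00 = 28.39 mm

x_c = 117.26 mm, y_c = 28.39 mm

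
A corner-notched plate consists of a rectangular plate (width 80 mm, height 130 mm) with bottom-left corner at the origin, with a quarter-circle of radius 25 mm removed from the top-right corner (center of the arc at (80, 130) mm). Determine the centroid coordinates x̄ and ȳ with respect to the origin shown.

plate: A = 80 × 130 = 10400.00, centroid at (40.00, 65.00).
removed quarter-circle: A = −¼π·25² = -490.87, centroid at (69.39, 119.39).
ΣA = 9909.13 mm², ΣAx̄ = 381938.43 mm³, ΣAȳ = 617394.73 mm³.
x̄ = 381938.43/9909.13 = 38.54 mm; ȳ = 617394.73/9909.13 = 62.31 mm.

x̄ = 38.54 mm, ȳ = 62.31 mm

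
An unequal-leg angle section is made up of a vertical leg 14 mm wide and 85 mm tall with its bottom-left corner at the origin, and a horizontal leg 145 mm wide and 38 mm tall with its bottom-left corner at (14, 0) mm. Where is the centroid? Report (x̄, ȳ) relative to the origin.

x̄ = 72.38 mm, ȳ = 23.17 mm

Part | A | x̄ᵢ | ȳᵢ | A·x̄ᵢ | A·ȳᵢ
vertical leg | 1190.00 | 7.00 | 42.50 | 8330.00 | 50575.00
horizontal leg | 5510.00 | 86.50 | 19.00 | 476615.00 | 104690.00
Σ | 6700.00 |  |  | 484945.00 | 155265.00
x̄ = 484945.00 / 6700.00 = 72.38 mm
ȳ = 155265.00 / 6700.00 = 23.17 mm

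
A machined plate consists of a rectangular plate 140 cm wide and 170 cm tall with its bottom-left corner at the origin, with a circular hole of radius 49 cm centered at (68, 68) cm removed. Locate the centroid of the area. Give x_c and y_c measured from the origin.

x_c = 70.93 cm, y_c = 92.89 cm

plate: A = 140 × 170 = 23800.00, centroid at (70.00, 85.00).
hole: A = −π·49² = -7542.96, centroid at (68.00, 68.00).
ΣA = 16257.04 cm²
ΣAx_c = (23800.00)(70.00) + (-7542.96)(68.00) = 1153078.45 cm³
ΣAy_c = (23800.00)(85.00) + (-7542.96)(68.00) = 1510078.45 cm³
x_c = 1153078.45 / 16257.04 = 70.93 cm
y_c = 1510078.45 / 16257.04 = 92.89 cm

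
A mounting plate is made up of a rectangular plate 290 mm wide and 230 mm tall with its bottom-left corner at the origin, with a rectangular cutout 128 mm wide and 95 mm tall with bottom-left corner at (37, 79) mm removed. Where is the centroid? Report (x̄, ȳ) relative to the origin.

plate: A = 290 × 230 = 66700.00, centroid at (145.00, 115.00).
hole: A = −(128 × 95) = -12160.00, centroid at (101.00, 126.50).
ΣA = 54540.00 mm², ΣAx̄ = 8443340.00 mm³, ΣAȳ = 6132260.00 mm³.
x̄ = 8443340.00/54540.00 = 154.81 mm; ȳ = 6132260.00/54540.00 = 112.44 mm.

x̄ = 154.81 mm, ȳ = 112.44 mm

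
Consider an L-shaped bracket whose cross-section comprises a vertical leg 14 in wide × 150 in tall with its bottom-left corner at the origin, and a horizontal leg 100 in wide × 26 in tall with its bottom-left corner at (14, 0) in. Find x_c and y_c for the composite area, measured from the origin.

vertical leg: A = 14 × 150 = 2100.00, centroid at (7.00, 75.00).
horizontal leg: A = 100 × 26 = 2600.00, centroid at (64.00, 13.00).
ΣA = 4700.00 in²
ΣAx_c = (2100.00)(7.00) + (2600.00)(64.00) = 181100.00 in³
ΣAy_c = (2100.00)(75.00) + (2600.00)(13.00) = 191300.00 in³
x_c = 181100.00 / 4700.00 = 38.53 in
y_c = 191300.00 / 4700.00 = 40.70 in

x_c = 38.53 in, y_c = 40.70 in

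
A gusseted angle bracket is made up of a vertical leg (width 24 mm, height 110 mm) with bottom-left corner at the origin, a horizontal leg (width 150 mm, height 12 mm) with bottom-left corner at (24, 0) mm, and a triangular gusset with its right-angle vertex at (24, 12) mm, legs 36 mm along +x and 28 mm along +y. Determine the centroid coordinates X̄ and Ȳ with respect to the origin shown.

vertical leg: A = 24 × 110 = 2640.00, centroid at (12.00, 55.00).
horizontal leg: A = 150 × 12 = 1800.00, centroid at (99.00, 6.00).
gusset: A = ½·36·28 = 504.00, centroid at (36.00, 21.33).
ΣA = 4944.00 mm²
ΣAX̄ = (2640.00)(12.00) + (1800.00)(99.00) + (504.00)(36.00) = 228024.00 mm³
ΣAȲ = (2640.00)(55.00) + (1800.00)(6.00) + (504.00)(21.33) = 166752.00 mm³
X̄ = 228024.00 / 4944.00 = 46.12 mm
Ȳ = 166752.00 / 4944.00 = 33.73 mm

X̄ = 46.12 mm, Ȳ = 33.73 mm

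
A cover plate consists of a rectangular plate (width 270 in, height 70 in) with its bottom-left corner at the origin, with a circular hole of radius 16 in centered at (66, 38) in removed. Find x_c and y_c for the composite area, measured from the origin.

x_c = 138.07 in, y_c = 34.87 in

plate: A = 270 × 70 = 18900.00, centroid at (135.00, 35.00).
hole: A = −π·16² = -804.25, centroid at (66.00, 38.00).
ΣA = 18095.75 in²
ΣAx_c = (18900.00)(135.00) + (-804.25)(66.00) = 2498419.65 in³
ΣAy_c = (18900.00)(35.00) + (-804.25)(38.00) = 630938.59 in³
x_c = 2498419.65 / 18095.75 = 138.07 in
y_c = 630938.59 / 18095.75 = 34.87 in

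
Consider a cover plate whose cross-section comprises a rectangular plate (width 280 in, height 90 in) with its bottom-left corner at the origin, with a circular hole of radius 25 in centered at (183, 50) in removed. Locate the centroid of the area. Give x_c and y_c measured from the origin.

x_c = 136.37 in, y_c = 44.58 in

plate: A = 280 × 90 = 25200.00, centroid at (140.00, 45.00).
hole: A = −π·25² = -1963.50, centroid at (183.00, 50.00).
ΣA = 23236.50 in², ΣAx_c = 3168680.34 in³, ΣAy_c = 1035825.23 in³.
x_c = 3168680.34/23236.50 = 136.37 in; y_c = 1035825.23/23236.50 = 44.58 in.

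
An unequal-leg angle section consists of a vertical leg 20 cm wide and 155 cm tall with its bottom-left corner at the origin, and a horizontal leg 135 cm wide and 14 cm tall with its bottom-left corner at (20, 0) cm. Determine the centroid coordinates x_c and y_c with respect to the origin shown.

x_c = 39.35 cm, y_c = 50.80 cm

Part | A | x̄ᵢ | ȳᵢ | A·x̄ᵢ | A·ȳᵢ
vertical leg | 3100.00 | 10.00 | 77.50 | 31000.00 | 240250.00
horizontal leg | 1890.00 | 87.50 | 7.00 | 165375.00 | 13230.00
Σ | 4990.00 |  |  | 196375.00 | 253480.00
x_c = 196375.00 / 4990.00 = 39.35 cm
y_c = 253480.00 / 4990.00 = 50.80 cm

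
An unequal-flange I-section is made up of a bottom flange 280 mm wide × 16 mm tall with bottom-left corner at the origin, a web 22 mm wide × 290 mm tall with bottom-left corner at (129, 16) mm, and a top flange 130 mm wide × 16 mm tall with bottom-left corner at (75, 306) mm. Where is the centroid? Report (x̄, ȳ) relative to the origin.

x̄ = 140.00 mm, ȳ = 132.62 mm

Part | A | x̄ᵢ | ȳᵢ | A·x̄ᵢ | A·ȳᵢ
bottom flange | 4480.00 | 140.00 | 8.00 | 627200.00 | 35840.00
web | 6380.00 | 140.00 | 161.00 | 893200.00 | 1027180.00
top flange | 2080.00 | 140.00 | 314.00 | 291200.00 | 653120.00
Σ | 12940.00 |  |  | 1811600.00 | 1716140.00
x̄ = 1811600.00 / 12940.00 = 140.00 mm
ȳ = 1716140.00 / 12940.00 = 132.62 mm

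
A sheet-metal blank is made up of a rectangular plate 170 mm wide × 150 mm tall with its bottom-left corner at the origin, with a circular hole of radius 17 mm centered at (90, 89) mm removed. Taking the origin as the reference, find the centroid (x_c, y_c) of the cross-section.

x_c = 84.82 mm, y_c = 74.48 mm

plate: A = 170 × 150 = 25500.00, centroid at (85.00, 75.00).
hole: A = −π·17² = -907.92, centroid at (90.00, 89.00).
ΣA = 24592.08 mm²
ΣAx_c = (25500.00)(85.00) + (-907.92)(90.00) = 2085787.18 mm³
ΣAy_c = (25500.00)(75.00) + (-907.92)(89.00) = 1831695.10 mm³
x_c = 2085787.18 / 24592.08 = 84.82 mm
y_c = 1831695.10 / 24592.08 = 74.48 mm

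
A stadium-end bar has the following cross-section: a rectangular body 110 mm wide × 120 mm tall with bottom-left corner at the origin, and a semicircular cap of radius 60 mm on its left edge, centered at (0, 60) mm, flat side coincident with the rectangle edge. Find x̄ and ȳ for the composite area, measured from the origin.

rectangular body: A = 110 × 120 = 13200.00, centroid at (55.00, 60.00).
semicircular end: A = ½π·60² = 5654.87, centroid at (-25.46, 60.00).
ΣA = 18854.87 mm²
ΣAx̄ = (13200.00)(55.00) + (5654.87)(-25.46) = 582000.00 mm³
ΣAȳ = (13200.00)(60.00) + (5654.87)(60.00) = 1131292.01 mm³
x̄ = 582000.00 / 18854.87 = 30.87 mm
ȳ = 1131292.01 / 18854.87 = 60.00 mm

x̄ = 30.87 mm, ȳ = 60.00 mm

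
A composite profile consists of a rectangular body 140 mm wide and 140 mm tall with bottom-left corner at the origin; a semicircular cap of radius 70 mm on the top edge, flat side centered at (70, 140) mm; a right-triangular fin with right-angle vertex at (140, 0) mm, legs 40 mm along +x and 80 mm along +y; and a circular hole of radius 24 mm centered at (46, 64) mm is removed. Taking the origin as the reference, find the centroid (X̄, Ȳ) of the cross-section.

X̄ = 76.53 mm, Ȳ = 96.17 mm

rectangular body: A = 140 × 140 = 19600.00, centroid at (70.00, 70.00).
semicircular top: A = ½π·70² = 7696.90, centroid at (70.00, 169.71).
triangular fin: A = ½·40·80 = 1600.00, centroid at (153.33, 26.67).
hole: A = −π·24² = -1809.56, centroid at (46.00, 64.00).
ΣA = 27087.34 mm², ΣAX̄ = 2072876.83 mm³, ΣAȲ = 2605087.94 mm³.
X̄ = 2072876.83/27087.34 = 76.53 mm; Ȳ = 2605087.94/27087.34 = 96.17 mm.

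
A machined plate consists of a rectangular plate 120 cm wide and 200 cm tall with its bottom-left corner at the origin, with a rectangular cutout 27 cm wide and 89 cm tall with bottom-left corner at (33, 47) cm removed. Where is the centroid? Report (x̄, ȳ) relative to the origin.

x̄ = 61.50 cm, ȳ = 100.95 cm

plate: A = 120 × 200 = 24000.00, centroid at (60.00, 100.00).
hole: A = −(27 × 89) = -2403.00, centroid at (46.50, 91.50).
ΣA = 21597.00 cm²
ΣAx̄ = (24000.00)(60.00) + (-2403.00)(46.50) = 1328260.50 cm³
ΣAȳ = (24000.00)(100.00) + (-2403.00)(91.50) = 2180125.50 cm³
x̄ = 1328260.50 / 21597.00 = 61.50 cm
ȳ = 2180125.50 / 21597.00 = 100.95 cm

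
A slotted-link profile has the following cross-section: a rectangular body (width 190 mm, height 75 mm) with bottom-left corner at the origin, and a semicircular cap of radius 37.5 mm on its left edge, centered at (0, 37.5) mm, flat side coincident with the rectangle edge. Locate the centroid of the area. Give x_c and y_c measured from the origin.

Part | A | x̄ᵢ | ȳᵢ | A·x̄ᵢ | A·ȳᵢ
rectangular body | 14250.00 | 95.00 | 37.50 | 1353750.00 | 534375.00
semicircular end | 2208.93 | -15.92 | 37.50 | -35156.25 | 82834.96
Σ | 16458.93 |  |  | 1318593.75 | 617209.96
x_c = 1318593.75 / 16458.93 = 80.11 mm
y_c = 617209.96 / 16458.93 = 37.50 mm

x_c = 80.11 mm, y_c = 37.50 mm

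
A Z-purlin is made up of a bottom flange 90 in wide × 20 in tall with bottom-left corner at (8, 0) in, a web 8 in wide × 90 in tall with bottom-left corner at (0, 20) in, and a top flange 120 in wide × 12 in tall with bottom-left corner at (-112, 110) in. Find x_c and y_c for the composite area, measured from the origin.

x_c = 5.91 in, y_c = 58.55 in

bottom flange: A = 90 × 20 = 1800.00, centroid at (53.00, 10.00).
web: A = 8 × 90 = 720.00, centroid at (4.00, 65.00).
top flange: A = 120 × 12 = 1440.00, centroid at (-52.00, 116.00).
ΣA = 3960.00 in², ΣAx_c = 23400.00 in³, ΣAy_c = 231840.00 in³.
x_c = 23400.00/3960.00 = 5.91 in; y_c = 231840.00/3960.00 = 58.55 in.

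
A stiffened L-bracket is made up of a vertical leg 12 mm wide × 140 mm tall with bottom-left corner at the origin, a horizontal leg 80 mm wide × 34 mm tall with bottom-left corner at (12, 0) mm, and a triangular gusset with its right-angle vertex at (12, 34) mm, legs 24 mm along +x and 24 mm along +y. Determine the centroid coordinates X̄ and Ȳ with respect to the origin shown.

vertical leg: A = 12 × 140 = 1680.00, centroid at (6.00, 70.00).
horizontal leg: A = 80 × 34 = 2720.00, centroid at (52.00, 17.00).
gusset: A = ½·24·24 = 288.00, centroid at (20.00, 42.00).
ΣA = 4688.00 mm²
ΣAX̄ = (1680.00)(6.00) + (2720.00)(52.00) + (288.00)(20.00) = 157280.00 mm³
ΣAȲ = (1680.00)(70.00) + (2720.00)(17.00) + (288.00)(42.00) = 175936.00 mm³
X̄ = 157280.00 / 4688.00 = 33.55 mm
Ȳ = 175936.00 / 4688.00 = 37.53 mm

X̄ = 33.55 mm, Ȳ = 37.53 mm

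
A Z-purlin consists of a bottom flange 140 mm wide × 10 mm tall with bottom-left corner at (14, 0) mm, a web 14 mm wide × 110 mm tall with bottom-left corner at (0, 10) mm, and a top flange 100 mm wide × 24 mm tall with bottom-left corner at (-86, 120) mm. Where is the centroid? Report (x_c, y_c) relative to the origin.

x_c = 7.86 mm, y_c = 79.38 mm

bottom flange: A = 140 × 10 = 1400.00, centroid at (84.00, 5.00).
web: A = 14 × 110 = 1540.00, centroid at (7.00, 65.00).
top flange: A = 100 × 24 = 2400.00, centroid at (-36.00, 132.00).
ΣA = 5340.00 mm², ΣAx_c = 41980.00 mm³, ΣAy_c = 423900.00 mm³.
x_c = 41980.00/5340.00 = 7.86 mm; y_c = 423900.00/5340.00 = 79.38 mm.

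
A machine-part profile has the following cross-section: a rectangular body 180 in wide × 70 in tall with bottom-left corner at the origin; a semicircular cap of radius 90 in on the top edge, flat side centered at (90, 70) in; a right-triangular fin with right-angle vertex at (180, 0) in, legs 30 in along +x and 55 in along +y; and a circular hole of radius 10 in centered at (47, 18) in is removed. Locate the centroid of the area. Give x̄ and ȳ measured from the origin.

x̄ = 93.72 in, ȳ = 70.72 in

Part | A | x̄ᵢ | ȳᵢ | A·x̄ᵢ | A·ȳᵢ
rectangular body | 12600.00 | 90.00 | 35.00 | 1134000.00 | 441000.00
semicircular top | 12723.45 | 90.00 | 108.20 | 1145110.52 | 1376641.52
triangular fin | 825.00 | 190.00 | 18.33 | 156750.00 | 15125.00
hole | -314.16 | 47.00 | 18.00 | -14765.49 | -5654.87
Σ | 25834.29 |  |  | 2421095.04 | 1827111.65
x̄ = 2421095.04 / 25834.29 = 93.72 in
ȳ = 1827111.65 / 25834.29 = 70.72 in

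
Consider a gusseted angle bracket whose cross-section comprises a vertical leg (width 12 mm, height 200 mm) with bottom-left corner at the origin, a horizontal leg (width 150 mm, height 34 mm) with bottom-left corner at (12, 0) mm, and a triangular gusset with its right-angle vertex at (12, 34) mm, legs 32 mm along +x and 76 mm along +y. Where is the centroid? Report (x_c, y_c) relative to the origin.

x_c = 55.72 mm, y_c = 45.76 mm

Part | A | x̄ᵢ | ȳᵢ | A·x̄ᵢ | A·ȳᵢ
vertical leg | 2400.00 | 6.00 | 100.00 | 14400.00 | 240000.00
horizontal leg | 5100.00 | 87.00 | 17.00 | 443700.00 | 86700.00
gusset | 1216.00 | 22.67 | 59.33 | 27562.67 | 72149.33
Σ | 8716.00 |  |  | 485662.67 | 398849.33
x_c = 485662.67 / 8716.00 = 55.72 mm
y_c = 398849.33 / 8716.00 = 45.76 mm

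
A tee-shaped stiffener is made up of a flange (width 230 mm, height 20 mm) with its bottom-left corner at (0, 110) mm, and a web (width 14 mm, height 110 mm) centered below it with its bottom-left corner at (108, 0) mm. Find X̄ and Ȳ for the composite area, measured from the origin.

web: A = 14 × 110 = 1540.00, centroid at (115.00, 55.00).
flange: A = 230 × 20 = 4600.00, centroid at (115.00, 120.00).
ΣA = 6140.00 mm², ΣAX̄ = 706100.00 mm³, ΣAȲ = 636700.00 mm³.
X̄ = 706100.00/6140.00 = 115.00 mm; Ȳ = 636700.00/6140.00 = 103.70 mm.

X̄ = 115.00 mm, Ȳ = 103.70 mm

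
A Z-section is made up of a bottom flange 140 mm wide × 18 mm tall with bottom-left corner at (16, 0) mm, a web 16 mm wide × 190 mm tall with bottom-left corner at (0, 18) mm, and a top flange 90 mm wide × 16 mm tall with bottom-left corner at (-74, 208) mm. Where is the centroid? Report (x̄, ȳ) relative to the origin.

x̄ = 28.47 mm, ȳ = 96.75 mm

bottom flange: A = 140 × 18 = 2520.00, centroid at (86.00, 9.00).
web: A = 16 × 190 = 3040.00, centroid at (8.00, 113.00).
top flange: A = 90 × 16 = 1440.00, centroid at (-29.00, 216.00).
ΣA = 7000.00 mm², ΣAx̄ = 199280.00 mm³, ΣAȳ = 677240.00 mm³.
x̄ = 199280.00/7000.00 = 28.47 mm; ȳ = 677240.00/7000.00 = 96.75 mm.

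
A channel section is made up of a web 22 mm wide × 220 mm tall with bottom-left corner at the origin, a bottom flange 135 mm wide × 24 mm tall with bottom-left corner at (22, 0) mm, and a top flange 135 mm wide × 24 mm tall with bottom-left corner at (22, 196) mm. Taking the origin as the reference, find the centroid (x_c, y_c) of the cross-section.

x_c = 55.94 mm, y_c = 110.00 mm

web: A = 22 × 220 = 4840.00, centroid at (11.00, 110.00).
bottom flange: A = 135 × 24 = 3240.00, centroid at (89.50, 12.00).
top flange: A = 135 × 24 = 3240.00, centroid at (89.50, 208.00).
ΣA = 11320.00 mm², ΣAx_c = 633200.00 mm³, ΣAy_c = 1245200.00 mm³.
x_c = 633200.00/11320.00 = 55.94 mm; y_c = 1245200.00/11320.00 = 110.00 mm.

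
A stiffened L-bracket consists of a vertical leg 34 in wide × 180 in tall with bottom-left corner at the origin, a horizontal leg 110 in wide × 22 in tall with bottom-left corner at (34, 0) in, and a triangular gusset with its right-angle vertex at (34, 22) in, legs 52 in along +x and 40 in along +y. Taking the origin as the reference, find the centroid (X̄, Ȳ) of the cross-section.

X̄ = 38.92 in, Ȳ = 64.11 in

vertical leg: A = 34 × 180 = 6120.00, centroid at (17.00, 90.00).
horizontal leg: A = 110 × 22 = 2420.00, centroid at (89.00, 11.00).
gusset: A = ½·52·40 = 1040.00, centroid at (51.33, 35.33).
ΣA = 9580.00 in²
ΣAX̄ = (6120.00)(17.00) + (2420.00)(89.00) + (1040.00)(51.33) = 372806.67 in³
ΣAȲ = (6120.00)(90.00) + (2420.00)(11.00) + (1040.00)(35.33) = 614166.67 in³
X̄ = 372806.67 / 9580.00 = 38.92 in
Ȳ = 614166.67 / 9580.00 = 64.11 in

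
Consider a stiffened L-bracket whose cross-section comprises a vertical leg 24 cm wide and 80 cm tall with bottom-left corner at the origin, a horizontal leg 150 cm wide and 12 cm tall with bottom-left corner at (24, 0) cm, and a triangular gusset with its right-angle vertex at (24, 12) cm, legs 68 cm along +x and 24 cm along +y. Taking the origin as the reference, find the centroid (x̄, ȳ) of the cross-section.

Part | A | x̄ᵢ | ȳᵢ | A·x̄ᵢ | A·ȳᵢ
vertical leg | 1920.00 | 12.00 | 40.00 | 23040.00 | 76800.00
horizontal leg | 1800.00 | 99.00 | 6.00 | 178200.00 | 10800.00
gusset | 816.00 | 46.67 | 20.00 | 38080.00 | 16320.00
Σ | 4536.00 |  |  | 239320.00 | 103920.00
x̄ = 239320.00 / 4536.00 = 52.76 cm
ȳ = 103920.00 / 4536.00 = 22.91 cm

x̄ = 52.76 cm, ȳ = 22.91 cm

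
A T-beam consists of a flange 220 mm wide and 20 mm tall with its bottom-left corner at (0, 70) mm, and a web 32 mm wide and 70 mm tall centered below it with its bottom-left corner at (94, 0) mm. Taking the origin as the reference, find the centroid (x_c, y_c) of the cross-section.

web: A = 32 × 70 = 2240.00, centroid at (110.00, 35.00).
flange: A = 220 × 20 = 4400.00, centroid at (110.00, 80.00).
ΣA = 6640.00 mm²
ΣAx_c = (2240.00)(110.00) + (4400.00)(110.00) = 730400.00 mm³
ΣAy_c = (2240.00)(35.00) + (4400.00)(80.00) = 430400.00 mm³
x_c = 730400.00 / 6640.00 = 110.00 mm
y_c = 430400.00 / 6640.00 = 64.82 mm

x_c = 110.00 mm, y_c = 64.82 mm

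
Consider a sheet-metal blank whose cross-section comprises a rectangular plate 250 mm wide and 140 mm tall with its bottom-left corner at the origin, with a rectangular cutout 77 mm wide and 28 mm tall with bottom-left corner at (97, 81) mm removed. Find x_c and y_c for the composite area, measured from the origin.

x_c = 124.31 mm, y_c = 68.36 mm

Part | A | x̄ᵢ | ȳᵢ | A·x̄ᵢ | A·ȳᵢ
plate | 35000.00 | 125.00 | 70.00 | 4375000.00 | 2450000.00
hole | -2156.00 | 135.50 | 95.00 | -292138.00 | -204820.00
Σ | 32844.00 |  |  | 4082862.00 | 2245180.00
x_c = 4082862.00 / 32844.00 = 124.31 mm
y_c = 2245180.00 / 32844.00 = 68.36 mm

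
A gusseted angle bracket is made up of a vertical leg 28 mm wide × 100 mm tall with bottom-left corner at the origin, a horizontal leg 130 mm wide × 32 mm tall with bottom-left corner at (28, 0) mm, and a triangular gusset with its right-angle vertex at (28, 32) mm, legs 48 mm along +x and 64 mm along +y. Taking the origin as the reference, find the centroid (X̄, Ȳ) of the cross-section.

X̄ = 58.11 mm, Ȳ = 33.95 mm

Part | A | x̄ᵢ | ȳᵢ | A·x̄ᵢ | A·ȳᵢ
vertical leg | 2800.00 | 14.00 | 50.00 | 39200.00 | 140000.00
horizontal leg | 4160.00 | 93.00 | 16.00 | 386880.00 | 66560.00
gusset | 1536.00 | 44.00 | 53.33 | 67584.00 | 81920.00
Σ | 8496.00 |  |  | 493664.00 | 288480.00
X̄ = 493664.00 / 8496.00 = 58.11 mm
Ȳ = 288480.00 / 8496.00 = 33.95 mm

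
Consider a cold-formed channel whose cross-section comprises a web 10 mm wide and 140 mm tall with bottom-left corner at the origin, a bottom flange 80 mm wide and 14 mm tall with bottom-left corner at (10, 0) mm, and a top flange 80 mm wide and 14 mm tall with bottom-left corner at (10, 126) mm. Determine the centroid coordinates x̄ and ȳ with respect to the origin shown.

x̄ = 32.69 mm, ȳ = 70.00 mm

web: A = 10 × 140 = 1400.00, centroid at (5.00, 70.00).
bottom flange: A = 80 × 14 = 1120.00, centroid at (50.00, 7.00).
top flange: A = 80 × 14 = 1120.00, centroid at (50.00, 133.00).
ΣA = 3640.00 mm², ΣAx̄ = 119000.00 mm³, ΣAȳ = 254800.00 mm³.
x̄ = 119000.00/3640.00 = 32.69 mm; ȳ = 254800.00/3640.00 = 70.00 mm.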